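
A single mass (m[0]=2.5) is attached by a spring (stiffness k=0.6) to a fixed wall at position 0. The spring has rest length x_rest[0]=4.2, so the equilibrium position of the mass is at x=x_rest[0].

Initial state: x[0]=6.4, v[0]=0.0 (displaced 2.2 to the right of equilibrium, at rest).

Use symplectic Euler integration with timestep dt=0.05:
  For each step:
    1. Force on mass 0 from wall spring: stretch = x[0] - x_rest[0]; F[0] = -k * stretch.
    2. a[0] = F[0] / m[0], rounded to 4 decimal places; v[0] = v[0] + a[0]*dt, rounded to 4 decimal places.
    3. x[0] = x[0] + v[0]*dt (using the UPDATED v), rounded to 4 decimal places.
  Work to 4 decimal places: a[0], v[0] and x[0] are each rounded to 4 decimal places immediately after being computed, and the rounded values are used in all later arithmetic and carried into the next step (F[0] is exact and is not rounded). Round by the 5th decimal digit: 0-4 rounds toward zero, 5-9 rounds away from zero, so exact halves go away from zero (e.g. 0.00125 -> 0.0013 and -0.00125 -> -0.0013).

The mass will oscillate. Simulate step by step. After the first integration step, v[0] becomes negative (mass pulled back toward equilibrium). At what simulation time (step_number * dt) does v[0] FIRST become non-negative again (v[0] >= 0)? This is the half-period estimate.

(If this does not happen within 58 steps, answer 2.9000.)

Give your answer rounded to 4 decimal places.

Answer: 2.9000

Derivation:
Step 0: x=[6.4000] v=[0.0000]
Step 1: x=[6.3987] v=[-0.0264]
Step 2: x=[6.3961] v=[-0.0528]
Step 3: x=[6.3921] v=[-0.0792]
Step 4: x=[6.3868] v=[-0.1055]
Step 5: x=[6.3802] v=[-0.1317]
Step 6: x=[6.3723] v=[-0.1579]
Step 7: x=[6.3631] v=[-0.1840]
Step 8: x=[6.3526] v=[-0.2100]
Step 9: x=[6.3408] v=[-0.2358]
Step 10: x=[6.3277] v=[-0.2615]
Step 11: x=[6.3134] v=[-0.2870]
Step 12: x=[6.2978] v=[-0.3124]
Step 13: x=[6.2809] v=[-0.3376]
Step 14: x=[6.2628] v=[-0.3626]
Step 15: x=[6.2434] v=[-0.3874]
Step 16: x=[6.2228] v=[-0.4119]
Step 17: x=[6.2010] v=[-0.4362]
Step 18: x=[6.1780] v=[-0.4602]
Step 19: x=[6.1538] v=[-0.4839]
Step 20: x=[6.1284] v=[-0.5073]
Step 21: x=[6.1019] v=[-0.5304]
Step 22: x=[6.0742] v=[-0.5532]
Step 23: x=[6.0454] v=[-0.5757]
Step 24: x=[6.0155] v=[-0.5978]
Step 25: x=[5.9845] v=[-0.6196]
Step 26: x=[5.9525] v=[-0.6410]
Step 27: x=[5.9194] v=[-0.6620]
Step 28: x=[5.8853] v=[-0.6826]
Step 29: x=[5.8502] v=[-0.7028]
Step 30: x=[5.8141] v=[-0.7226]
Step 31: x=[5.7770] v=[-0.7420]
Step 32: x=[5.7390] v=[-0.7609]
Step 33: x=[5.7000] v=[-0.7794]
Step 34: x=[5.6601] v=[-0.7974]
Step 35: x=[5.6194] v=[-0.8149]
Step 36: x=[5.5778] v=[-0.8319]
Step 37: x=[5.5354] v=[-0.8484]
Step 38: x=[5.4922] v=[-0.8644]
Step 39: x=[5.4482] v=[-0.8799]
Step 40: x=[5.4035] v=[-0.8949]
Step 41: x=[5.3580] v=[-0.9093]
Step 42: x=[5.3118] v=[-0.9232]
Step 43: x=[5.2650] v=[-0.9365]
Step 44: x=[5.2175] v=[-0.9493]
Step 45: x=[5.1694] v=[-0.9615]
Step 46: x=[5.1207] v=[-0.9731]
Step 47: x=[5.0715] v=[-0.9842]
Step 48: x=[5.0218] v=[-0.9947]
Step 49: x=[4.9716] v=[-1.0046]
Step 50: x=[4.9209] v=[-1.0139]
Step 51: x=[4.8698] v=[-1.0226]
Step 52: x=[4.8183] v=[-1.0306]
Step 53: x=[4.7664] v=[-1.0380]
Step 54: x=[4.7142] v=[-1.0448]
Step 55: x=[4.6617] v=[-1.0510]
Step 56: x=[4.6089] v=[-1.0565]
Step 57: x=[4.5558] v=[-1.0614]
Step 58: x=[4.5025] v=[-1.0657]
v[0] did not become non-negative within 58 steps; using fallback time=2.9000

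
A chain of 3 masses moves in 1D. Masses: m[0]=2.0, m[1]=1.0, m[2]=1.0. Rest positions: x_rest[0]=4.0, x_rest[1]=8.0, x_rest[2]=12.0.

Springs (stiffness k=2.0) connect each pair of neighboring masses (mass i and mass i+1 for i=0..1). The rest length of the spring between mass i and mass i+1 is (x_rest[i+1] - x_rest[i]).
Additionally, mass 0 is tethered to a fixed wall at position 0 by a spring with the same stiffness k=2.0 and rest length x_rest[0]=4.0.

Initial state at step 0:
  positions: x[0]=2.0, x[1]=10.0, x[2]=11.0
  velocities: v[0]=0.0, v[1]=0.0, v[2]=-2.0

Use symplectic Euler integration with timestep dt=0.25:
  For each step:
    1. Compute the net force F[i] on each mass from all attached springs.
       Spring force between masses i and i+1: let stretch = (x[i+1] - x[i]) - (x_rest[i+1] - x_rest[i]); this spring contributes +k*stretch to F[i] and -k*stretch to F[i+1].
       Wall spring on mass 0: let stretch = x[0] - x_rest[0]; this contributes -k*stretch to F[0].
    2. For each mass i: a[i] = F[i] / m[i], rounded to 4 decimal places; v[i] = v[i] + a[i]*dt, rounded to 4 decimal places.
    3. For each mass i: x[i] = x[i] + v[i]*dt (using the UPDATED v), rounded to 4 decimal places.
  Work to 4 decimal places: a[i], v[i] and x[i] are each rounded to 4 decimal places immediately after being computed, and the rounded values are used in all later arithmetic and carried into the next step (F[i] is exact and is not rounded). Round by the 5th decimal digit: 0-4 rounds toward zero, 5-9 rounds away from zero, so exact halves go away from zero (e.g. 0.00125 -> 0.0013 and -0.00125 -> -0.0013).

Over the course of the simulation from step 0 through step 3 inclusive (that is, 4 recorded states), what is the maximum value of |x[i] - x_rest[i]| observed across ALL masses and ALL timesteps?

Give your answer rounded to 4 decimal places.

Answer: 2.0244

Derivation:
Step 0: x=[2.0000 10.0000 11.0000] v=[0.0000 0.0000 -2.0000]
Step 1: x=[2.3750 9.1250 10.8750] v=[1.5000 -3.5000 -0.5000]
Step 2: x=[3.0235 7.6250 11.0313] v=[2.5938 -6.0000 0.6250]
Step 3: x=[3.7706 5.9756 11.2618] v=[2.9883 -6.5976 0.9219]
Max displacement = 2.0244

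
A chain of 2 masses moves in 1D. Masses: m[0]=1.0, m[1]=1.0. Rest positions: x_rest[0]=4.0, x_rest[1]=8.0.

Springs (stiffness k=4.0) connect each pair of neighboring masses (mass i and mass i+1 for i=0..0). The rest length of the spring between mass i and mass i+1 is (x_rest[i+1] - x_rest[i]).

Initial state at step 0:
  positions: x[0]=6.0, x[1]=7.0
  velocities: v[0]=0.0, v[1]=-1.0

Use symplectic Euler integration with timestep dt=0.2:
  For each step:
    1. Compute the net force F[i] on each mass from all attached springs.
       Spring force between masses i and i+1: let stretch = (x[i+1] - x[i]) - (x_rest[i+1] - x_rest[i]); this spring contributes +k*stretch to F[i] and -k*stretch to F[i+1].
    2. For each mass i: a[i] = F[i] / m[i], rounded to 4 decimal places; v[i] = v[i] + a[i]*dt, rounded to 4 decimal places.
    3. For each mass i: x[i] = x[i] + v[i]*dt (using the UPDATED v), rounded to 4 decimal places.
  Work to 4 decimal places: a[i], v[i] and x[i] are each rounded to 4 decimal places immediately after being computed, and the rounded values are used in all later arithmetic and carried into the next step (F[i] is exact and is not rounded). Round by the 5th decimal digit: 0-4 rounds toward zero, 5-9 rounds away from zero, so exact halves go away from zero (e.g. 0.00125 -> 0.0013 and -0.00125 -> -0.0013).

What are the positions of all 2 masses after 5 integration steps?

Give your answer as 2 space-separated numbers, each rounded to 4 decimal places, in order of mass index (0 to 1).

Answer: 2.4861 9.5139

Derivation:
Step 0: x=[6.0000 7.0000] v=[0.0000 -1.0000]
Step 1: x=[5.5200 7.2800] v=[-2.4000 1.4000]
Step 2: x=[4.6816 7.9184] v=[-4.1920 3.1920]
Step 3: x=[3.7211 8.6789] v=[-4.8026 3.8026]
Step 4: x=[2.9138 9.2862] v=[-4.0364 3.0364]
Step 5: x=[2.4861 9.5139] v=[-2.1385 1.1385]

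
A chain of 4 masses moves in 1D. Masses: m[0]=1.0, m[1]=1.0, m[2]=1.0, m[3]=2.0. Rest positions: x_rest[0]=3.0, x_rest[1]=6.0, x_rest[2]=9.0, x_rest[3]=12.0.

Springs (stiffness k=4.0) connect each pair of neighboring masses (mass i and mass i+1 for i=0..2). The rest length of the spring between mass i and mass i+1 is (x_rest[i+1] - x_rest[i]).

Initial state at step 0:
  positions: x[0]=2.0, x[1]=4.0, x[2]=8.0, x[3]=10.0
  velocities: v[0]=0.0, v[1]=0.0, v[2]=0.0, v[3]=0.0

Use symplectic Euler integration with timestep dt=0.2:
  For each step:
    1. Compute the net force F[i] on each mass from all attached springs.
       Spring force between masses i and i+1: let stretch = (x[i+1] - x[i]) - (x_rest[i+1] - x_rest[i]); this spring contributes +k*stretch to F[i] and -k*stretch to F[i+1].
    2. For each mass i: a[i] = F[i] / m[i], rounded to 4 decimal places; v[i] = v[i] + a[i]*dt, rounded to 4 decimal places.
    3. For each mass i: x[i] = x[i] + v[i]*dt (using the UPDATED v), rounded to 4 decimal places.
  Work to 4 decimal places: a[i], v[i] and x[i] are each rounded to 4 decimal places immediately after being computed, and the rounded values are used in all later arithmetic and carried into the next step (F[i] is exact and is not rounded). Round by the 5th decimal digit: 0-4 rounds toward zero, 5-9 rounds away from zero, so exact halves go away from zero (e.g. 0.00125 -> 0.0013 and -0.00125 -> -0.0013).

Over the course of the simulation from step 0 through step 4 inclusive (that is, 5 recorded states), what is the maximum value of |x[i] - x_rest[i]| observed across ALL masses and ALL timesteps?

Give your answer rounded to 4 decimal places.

Step 0: x=[2.0000 4.0000 8.0000 10.0000] v=[0.0000 0.0000 0.0000 0.0000]
Step 1: x=[1.8400 4.3200 7.6800 10.0800] v=[-0.8000 1.6000 -1.6000 0.4000]
Step 2: x=[1.5968 4.7808 7.2064 10.2080] v=[-1.2160 2.3040 -2.3680 0.6400]
Step 3: x=[1.3830 5.1203 6.8250 10.3359] v=[-1.0688 1.6973 -1.9072 0.6394]
Step 4: x=[1.2872 5.1345 6.7326 10.4229] v=[-0.4790 0.0712 -0.4622 0.4350]
Max displacement = 2.2674

Answer: 2.2674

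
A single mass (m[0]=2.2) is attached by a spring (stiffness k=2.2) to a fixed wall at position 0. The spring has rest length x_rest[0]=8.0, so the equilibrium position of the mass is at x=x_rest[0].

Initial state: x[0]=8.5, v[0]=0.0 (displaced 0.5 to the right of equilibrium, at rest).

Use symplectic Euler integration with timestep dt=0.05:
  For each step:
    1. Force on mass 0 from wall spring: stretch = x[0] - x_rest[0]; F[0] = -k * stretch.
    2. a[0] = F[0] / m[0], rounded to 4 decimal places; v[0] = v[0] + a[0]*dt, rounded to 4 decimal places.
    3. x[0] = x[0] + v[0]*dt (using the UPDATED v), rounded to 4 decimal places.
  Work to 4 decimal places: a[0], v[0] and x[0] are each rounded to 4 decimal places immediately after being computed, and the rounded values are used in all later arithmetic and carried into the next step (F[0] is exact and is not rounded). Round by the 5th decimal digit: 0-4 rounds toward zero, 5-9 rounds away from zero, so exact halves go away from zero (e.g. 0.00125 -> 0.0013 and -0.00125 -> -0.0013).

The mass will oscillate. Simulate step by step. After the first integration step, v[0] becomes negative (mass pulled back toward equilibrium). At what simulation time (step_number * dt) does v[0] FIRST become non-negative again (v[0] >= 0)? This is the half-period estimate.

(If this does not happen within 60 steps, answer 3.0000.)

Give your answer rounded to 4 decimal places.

Step 0: x=[8.5000] v=[0.0000]
Step 1: x=[8.4988] v=[-0.0250]
Step 2: x=[8.4963] v=[-0.0499]
Step 3: x=[8.4926] v=[-0.0747]
Step 4: x=[8.4876] v=[-0.0993]
Step 5: x=[8.4814] v=[-0.1237]
Step 6: x=[8.4740] v=[-0.1478]
Step 7: x=[8.4654] v=[-0.1715]
Step 8: x=[8.4557] v=[-0.1948]
Step 9: x=[8.4448] v=[-0.2176]
Step 10: x=[8.4328] v=[-0.2398]
Step 11: x=[8.4197] v=[-0.2614]
Step 12: x=[8.4056] v=[-0.2824]
Step 13: x=[8.3905] v=[-0.3027]
Step 14: x=[8.3744] v=[-0.3222]
Step 15: x=[8.3574] v=[-0.3409]
Step 16: x=[8.3395] v=[-0.3588]
Step 17: x=[8.3207] v=[-0.3758]
Step 18: x=[8.3011] v=[-0.3918]
Step 19: x=[8.2808] v=[-0.4069]
Step 20: x=[8.2598] v=[-0.4209]
Step 21: x=[8.2381] v=[-0.4339]
Step 22: x=[8.2158] v=[-0.4458]
Step 23: x=[8.1930] v=[-0.4566]
Step 24: x=[8.1697] v=[-0.4663]
Step 25: x=[8.1460] v=[-0.4748]
Step 26: x=[8.1219] v=[-0.4821]
Step 27: x=[8.0975] v=[-0.4882]
Step 28: x=[8.0728] v=[-0.4931]
Step 29: x=[8.0480] v=[-0.4967]
Step 30: x=[8.0230] v=[-0.4991]
Step 31: x=[7.9980] v=[-0.5003]
Step 32: x=[7.9730] v=[-0.5002]
Step 33: x=[7.9481] v=[-0.4989]
Step 34: x=[7.9233] v=[-0.4963]
Step 35: x=[7.8987] v=[-0.4925]
Step 36: x=[7.8743] v=[-0.4874]
Step 37: x=[7.8502] v=[-0.4811]
Step 38: x=[7.8265] v=[-0.4736]
Step 39: x=[7.8033] v=[-0.4649]
Step 40: x=[7.7805] v=[-0.4551]
Step 41: x=[7.7583] v=[-0.4441]
Step 42: x=[7.7367] v=[-0.4320]
Step 43: x=[7.7158] v=[-0.4188]
Step 44: x=[7.6956] v=[-0.4046]
Step 45: x=[7.6761] v=[-0.3894]
Step 46: x=[7.6574] v=[-0.3732]
Step 47: x=[7.6396] v=[-0.3561]
Step 48: x=[7.6227] v=[-0.3381]
Step 49: x=[7.6067] v=[-0.3192]
Step 50: x=[7.5917] v=[-0.2995]
Step 51: x=[7.5777] v=[-0.2791]
Step 52: x=[7.5648] v=[-0.2580]
Step 53: x=[7.5530] v=[-0.2362]
Step 54: x=[7.5423] v=[-0.2139]
Step 55: x=[7.5328] v=[-0.1910]
Step 56: x=[7.5244] v=[-0.1676]
Step 57: x=[7.5172] v=[-0.1438]
Step 58: x=[7.5112] v=[-0.1197]
Step 59: x=[7.5064] v=[-0.0953]
Step 60: x=[7.5029] v=[-0.0706]
v[0] did not become non-negative within 60 steps; using fallback time=3.0000

Answer: 3.0000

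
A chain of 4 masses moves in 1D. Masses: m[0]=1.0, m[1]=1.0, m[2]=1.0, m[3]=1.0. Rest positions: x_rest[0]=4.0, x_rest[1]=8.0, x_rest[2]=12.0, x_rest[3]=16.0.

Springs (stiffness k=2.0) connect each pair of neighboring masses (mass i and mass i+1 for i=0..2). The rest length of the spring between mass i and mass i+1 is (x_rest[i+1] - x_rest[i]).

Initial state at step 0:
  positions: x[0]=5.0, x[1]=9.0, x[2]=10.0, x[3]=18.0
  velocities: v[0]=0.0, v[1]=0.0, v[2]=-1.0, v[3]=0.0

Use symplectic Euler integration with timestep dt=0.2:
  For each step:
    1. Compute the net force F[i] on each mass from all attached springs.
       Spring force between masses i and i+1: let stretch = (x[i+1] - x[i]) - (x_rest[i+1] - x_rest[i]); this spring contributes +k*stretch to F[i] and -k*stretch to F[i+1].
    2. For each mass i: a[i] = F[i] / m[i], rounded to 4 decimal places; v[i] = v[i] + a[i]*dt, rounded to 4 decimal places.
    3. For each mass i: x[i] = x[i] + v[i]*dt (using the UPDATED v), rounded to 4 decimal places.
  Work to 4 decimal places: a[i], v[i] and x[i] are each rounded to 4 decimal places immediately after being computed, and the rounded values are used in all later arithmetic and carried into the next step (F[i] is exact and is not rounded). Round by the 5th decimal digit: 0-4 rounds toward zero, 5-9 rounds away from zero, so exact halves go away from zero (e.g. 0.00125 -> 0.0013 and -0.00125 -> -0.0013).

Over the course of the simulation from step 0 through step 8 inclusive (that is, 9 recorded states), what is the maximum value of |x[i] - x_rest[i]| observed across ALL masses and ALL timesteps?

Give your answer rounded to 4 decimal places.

Answer: 2.3760

Derivation:
Step 0: x=[5.0000 9.0000 10.0000 18.0000] v=[0.0000 0.0000 -1.0000 0.0000]
Step 1: x=[5.0000 8.7600 10.3600 17.6800] v=[0.0000 -1.2000 1.8000 -1.6000]
Step 2: x=[4.9808 8.3472 11.1776 17.0944] v=[-0.0960 -2.0640 4.0880 -2.9280]
Step 3: x=[4.9109 7.8915 12.2421 16.3555] v=[-0.3494 -2.2784 5.3226 -3.6947]
Step 4: x=[4.7595 7.5454 13.2876 15.6075] v=[-0.7572 -1.7304 5.2277 -3.7401]
Step 5: x=[4.5109 7.4358 14.0594 14.9939] v=[-1.2428 -0.5479 3.8588 -3.0681]
Step 6: x=[4.1763 7.6221 14.3760 14.6255] v=[-1.6728 0.9316 1.5832 -1.8419]
Step 7: x=[3.7974 8.0731 14.1723 14.5572] v=[-1.8945 2.2548 -1.0186 -0.3417]
Step 8: x=[3.4406 8.6699 13.5114 14.7781] v=[-1.7842 2.9842 -3.3043 1.1043]
Max displacement = 2.3760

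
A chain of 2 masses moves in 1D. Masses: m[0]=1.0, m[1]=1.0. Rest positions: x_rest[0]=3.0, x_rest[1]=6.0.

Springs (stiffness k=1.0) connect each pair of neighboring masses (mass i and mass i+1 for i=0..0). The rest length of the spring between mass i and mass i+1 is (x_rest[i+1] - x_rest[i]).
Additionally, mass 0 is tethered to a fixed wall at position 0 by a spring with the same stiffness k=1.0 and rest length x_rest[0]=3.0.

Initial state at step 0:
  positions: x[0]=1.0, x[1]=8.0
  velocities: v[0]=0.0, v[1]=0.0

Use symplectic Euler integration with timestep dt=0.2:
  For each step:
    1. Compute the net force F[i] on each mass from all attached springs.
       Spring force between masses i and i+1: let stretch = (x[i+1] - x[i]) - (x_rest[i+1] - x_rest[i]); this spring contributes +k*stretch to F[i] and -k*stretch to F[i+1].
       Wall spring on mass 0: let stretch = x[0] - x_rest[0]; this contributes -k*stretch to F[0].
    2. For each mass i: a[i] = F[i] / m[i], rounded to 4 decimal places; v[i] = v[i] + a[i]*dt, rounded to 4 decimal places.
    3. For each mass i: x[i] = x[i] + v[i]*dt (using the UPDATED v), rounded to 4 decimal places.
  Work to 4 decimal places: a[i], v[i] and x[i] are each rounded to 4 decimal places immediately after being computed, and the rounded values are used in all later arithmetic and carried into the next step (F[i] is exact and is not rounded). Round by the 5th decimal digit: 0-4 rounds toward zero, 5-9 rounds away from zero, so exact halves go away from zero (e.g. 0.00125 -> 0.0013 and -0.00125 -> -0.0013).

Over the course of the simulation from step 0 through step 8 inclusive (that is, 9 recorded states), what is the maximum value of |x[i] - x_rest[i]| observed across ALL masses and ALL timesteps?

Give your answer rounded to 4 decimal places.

Step 0: x=[1.0000 8.0000] v=[0.0000 0.0000]
Step 1: x=[1.2400 7.8400] v=[1.2000 -0.8000]
Step 2: x=[1.6944 7.5360] v=[2.2720 -1.5200]
Step 3: x=[2.3147 7.1183] v=[3.1014 -2.0883]
Step 4: x=[3.0345 6.6285] v=[3.5992 -2.4490]
Step 5: x=[3.7767 6.1149] v=[3.7111 -2.5678]
Step 6: x=[4.4614 5.6278] v=[3.4234 -2.4354]
Step 7: x=[5.0143 5.2141] v=[2.7644 -2.0687]
Step 8: x=[5.3746 4.9124] v=[1.8015 -1.5087]
Max displacement = 2.3746

Answer: 2.3746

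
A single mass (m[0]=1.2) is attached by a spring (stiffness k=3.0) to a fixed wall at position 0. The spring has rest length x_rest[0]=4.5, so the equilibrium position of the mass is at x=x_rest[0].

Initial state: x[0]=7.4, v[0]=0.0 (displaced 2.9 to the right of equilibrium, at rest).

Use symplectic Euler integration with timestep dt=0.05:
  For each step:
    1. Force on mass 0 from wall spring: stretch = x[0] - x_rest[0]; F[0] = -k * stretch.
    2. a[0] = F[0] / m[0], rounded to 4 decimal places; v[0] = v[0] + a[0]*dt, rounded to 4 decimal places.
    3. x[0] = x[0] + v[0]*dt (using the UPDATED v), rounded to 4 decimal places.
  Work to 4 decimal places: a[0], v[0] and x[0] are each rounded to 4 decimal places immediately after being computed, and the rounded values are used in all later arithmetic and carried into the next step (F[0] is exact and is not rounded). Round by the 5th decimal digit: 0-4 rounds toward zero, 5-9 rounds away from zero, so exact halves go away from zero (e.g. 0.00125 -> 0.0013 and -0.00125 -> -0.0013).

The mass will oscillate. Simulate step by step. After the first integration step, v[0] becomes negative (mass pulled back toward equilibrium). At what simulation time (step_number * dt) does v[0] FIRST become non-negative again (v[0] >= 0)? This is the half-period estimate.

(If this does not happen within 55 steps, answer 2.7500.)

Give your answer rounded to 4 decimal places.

Step 0: x=[7.4000] v=[0.0000]
Step 1: x=[7.3819] v=[-0.3625]
Step 2: x=[7.3458] v=[-0.7227]
Step 3: x=[7.2919] v=[-1.0784]
Step 4: x=[7.2205] v=[-1.4274]
Step 5: x=[7.1321] v=[-1.7675]
Step 6: x=[7.0273] v=[-2.0965]
Step 7: x=[6.9067] v=[-2.4124]
Step 8: x=[6.7710] v=[-2.7132]
Step 9: x=[6.6211] v=[-2.9971]
Step 10: x=[6.4580] v=[-3.2622]
Step 11: x=[6.2827] v=[-3.5070]
Step 12: x=[6.0962] v=[-3.7298]
Step 13: x=[5.8997] v=[-3.9293]
Step 14: x=[5.6945] v=[-4.1043]
Step 15: x=[5.4818] v=[-4.2536]
Step 16: x=[5.2630] v=[-4.3763]
Step 17: x=[5.0394] v=[-4.4717]
Step 18: x=[4.8124] v=[-4.5391]
Step 19: x=[4.5835] v=[-4.5782]
Step 20: x=[4.3541] v=[-4.5886]
Step 21: x=[4.1256] v=[-4.5704]
Step 22: x=[3.8994] v=[-4.5236]
Step 23: x=[3.6770] v=[-4.4485]
Step 24: x=[3.4597] v=[-4.3456]
Step 25: x=[3.2489] v=[-4.2156]
Step 26: x=[3.0459] v=[-4.0592]
Step 27: x=[2.8520] v=[-3.8774]
Step 28: x=[2.6684] v=[-3.6714]
Step 29: x=[2.4963] v=[-3.4425]
Step 30: x=[2.3367] v=[-3.1920]
Step 31: x=[2.1906] v=[-2.9216]
Step 32: x=[2.0590] v=[-2.6329]
Step 33: x=[1.9426] v=[-2.3278]
Step 34: x=[1.8422] v=[-2.0081]
Step 35: x=[1.7584] v=[-1.6759]
Step 36: x=[1.6917] v=[-1.3332]
Step 37: x=[1.6426] v=[-0.9822]
Step 38: x=[1.6114] v=[-0.6250]
Step 39: x=[1.5982] v=[-0.2639]
Step 40: x=[1.6031] v=[0.0988]
First v>=0 after going negative at step 40, time=2.0000

Answer: 2.0000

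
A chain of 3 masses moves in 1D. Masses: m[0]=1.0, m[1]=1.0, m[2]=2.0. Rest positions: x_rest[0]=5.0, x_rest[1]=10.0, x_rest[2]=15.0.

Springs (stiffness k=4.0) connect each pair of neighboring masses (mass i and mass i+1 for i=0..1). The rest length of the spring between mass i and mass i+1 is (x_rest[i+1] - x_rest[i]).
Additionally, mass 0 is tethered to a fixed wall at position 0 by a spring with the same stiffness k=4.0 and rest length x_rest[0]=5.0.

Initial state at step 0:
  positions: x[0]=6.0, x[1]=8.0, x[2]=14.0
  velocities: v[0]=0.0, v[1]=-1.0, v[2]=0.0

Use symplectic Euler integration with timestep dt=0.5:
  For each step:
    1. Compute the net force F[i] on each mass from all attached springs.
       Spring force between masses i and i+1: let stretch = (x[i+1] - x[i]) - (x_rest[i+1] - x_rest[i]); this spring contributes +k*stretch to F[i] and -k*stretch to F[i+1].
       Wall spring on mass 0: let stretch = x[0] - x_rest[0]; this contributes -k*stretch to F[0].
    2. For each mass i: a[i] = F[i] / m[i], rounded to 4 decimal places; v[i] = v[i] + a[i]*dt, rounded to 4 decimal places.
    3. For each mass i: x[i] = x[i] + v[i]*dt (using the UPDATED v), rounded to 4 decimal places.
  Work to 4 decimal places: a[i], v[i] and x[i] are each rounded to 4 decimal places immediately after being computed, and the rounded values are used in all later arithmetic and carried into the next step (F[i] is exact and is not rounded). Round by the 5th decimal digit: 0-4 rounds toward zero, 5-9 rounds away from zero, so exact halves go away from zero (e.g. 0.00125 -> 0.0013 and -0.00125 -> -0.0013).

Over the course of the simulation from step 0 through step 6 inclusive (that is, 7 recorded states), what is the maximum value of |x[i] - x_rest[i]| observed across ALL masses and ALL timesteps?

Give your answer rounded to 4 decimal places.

Answer: 3.0000

Derivation:
Step 0: x=[6.0000 8.0000 14.0000] v=[0.0000 -1.0000 0.0000]
Step 1: x=[2.0000 11.5000 13.5000] v=[-8.0000 7.0000 -1.0000]
Step 2: x=[5.5000 7.5000 14.5000] v=[7.0000 -8.0000 2.0000]
Step 3: x=[5.5000 8.5000 14.5000] v=[0.0000 2.0000 0.0000]
Step 4: x=[3.0000 12.5000 14.0000] v=[-5.0000 8.0000 -1.0000]
Step 5: x=[7.0000 8.5000 15.2500] v=[8.0000 -8.0000 2.5000]
Step 6: x=[5.5000 9.7500 15.6250] v=[-3.0000 2.5000 0.7500]
Max displacement = 3.0000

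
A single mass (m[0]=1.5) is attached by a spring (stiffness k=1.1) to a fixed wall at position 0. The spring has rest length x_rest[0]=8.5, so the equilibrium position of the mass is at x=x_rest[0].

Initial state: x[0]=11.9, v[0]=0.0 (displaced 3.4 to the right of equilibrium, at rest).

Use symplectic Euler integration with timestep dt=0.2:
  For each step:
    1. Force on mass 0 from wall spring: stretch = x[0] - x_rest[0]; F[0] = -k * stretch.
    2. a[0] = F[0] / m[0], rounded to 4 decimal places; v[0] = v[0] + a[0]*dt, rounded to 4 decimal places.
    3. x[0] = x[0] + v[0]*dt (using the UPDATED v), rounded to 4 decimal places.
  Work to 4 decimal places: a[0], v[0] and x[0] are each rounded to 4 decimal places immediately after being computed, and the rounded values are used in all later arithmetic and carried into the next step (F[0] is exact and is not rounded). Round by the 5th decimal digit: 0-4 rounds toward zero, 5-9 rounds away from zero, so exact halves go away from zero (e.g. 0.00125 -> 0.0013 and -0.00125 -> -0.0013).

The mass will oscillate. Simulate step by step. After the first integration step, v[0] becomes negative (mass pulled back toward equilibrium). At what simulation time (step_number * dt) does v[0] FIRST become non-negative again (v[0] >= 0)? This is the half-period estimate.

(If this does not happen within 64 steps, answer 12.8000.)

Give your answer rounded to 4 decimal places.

Step 0: x=[11.9000] v=[0.0000]
Step 1: x=[11.8003] v=[-0.4987]
Step 2: x=[11.6038] v=[-0.9827]
Step 3: x=[11.3162] v=[-1.4379]
Step 4: x=[10.9460] v=[-1.8509]
Step 5: x=[10.5041] v=[-2.2096]
Step 6: x=[10.0034] v=[-2.5035]
Step 7: x=[9.4586] v=[-2.7240]
Step 8: x=[8.8857] v=[-2.8646]
Step 9: x=[8.3015] v=[-2.9212]
Step 10: x=[7.7231] v=[-2.8921]
Step 11: x=[7.1675] v=[-2.7782]
Step 12: x=[6.6509] v=[-2.5828]
Step 13: x=[6.1886] v=[-2.3116]
Step 14: x=[5.7941] v=[-1.9726]
Step 15: x=[5.4790] v=[-1.5757]
Step 16: x=[5.2525] v=[-1.1326]
Step 17: x=[5.1212] v=[-0.6563]
Step 18: x=[5.0891] v=[-0.1607]
Step 19: x=[5.1570] v=[0.3396]
First v>=0 after going negative at step 19, time=3.8000

Answer: 3.8000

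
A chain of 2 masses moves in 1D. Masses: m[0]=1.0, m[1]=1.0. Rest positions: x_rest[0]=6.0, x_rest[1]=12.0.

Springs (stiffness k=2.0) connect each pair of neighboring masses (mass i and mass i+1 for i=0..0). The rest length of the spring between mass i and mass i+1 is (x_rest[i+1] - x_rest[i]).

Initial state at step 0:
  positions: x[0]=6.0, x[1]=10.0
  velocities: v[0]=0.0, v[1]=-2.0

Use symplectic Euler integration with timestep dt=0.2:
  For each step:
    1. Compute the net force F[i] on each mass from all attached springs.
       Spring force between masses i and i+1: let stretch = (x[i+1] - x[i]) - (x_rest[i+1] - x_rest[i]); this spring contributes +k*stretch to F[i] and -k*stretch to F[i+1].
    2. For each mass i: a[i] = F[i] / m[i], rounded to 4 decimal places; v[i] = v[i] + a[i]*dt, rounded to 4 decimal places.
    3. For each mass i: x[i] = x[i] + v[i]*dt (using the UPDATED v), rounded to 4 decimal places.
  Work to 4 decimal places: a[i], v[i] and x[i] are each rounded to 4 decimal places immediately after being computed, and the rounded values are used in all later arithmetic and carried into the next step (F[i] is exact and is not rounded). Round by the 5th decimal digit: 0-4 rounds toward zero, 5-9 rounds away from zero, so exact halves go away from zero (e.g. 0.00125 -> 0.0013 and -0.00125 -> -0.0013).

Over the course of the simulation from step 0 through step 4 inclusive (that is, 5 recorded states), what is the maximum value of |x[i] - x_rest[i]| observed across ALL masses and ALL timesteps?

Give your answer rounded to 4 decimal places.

Step 0: x=[6.0000 10.0000] v=[0.0000 -2.0000]
Step 1: x=[5.8400 9.7600] v=[-0.8000 -1.2000]
Step 2: x=[5.5136 9.6864] v=[-1.6320 -0.3680]
Step 3: x=[5.0410 9.7590] v=[-2.3629 0.3629]
Step 4: x=[4.4659 9.9341] v=[-2.8757 0.8757]
Max displacement = 2.3136

Answer: 2.3136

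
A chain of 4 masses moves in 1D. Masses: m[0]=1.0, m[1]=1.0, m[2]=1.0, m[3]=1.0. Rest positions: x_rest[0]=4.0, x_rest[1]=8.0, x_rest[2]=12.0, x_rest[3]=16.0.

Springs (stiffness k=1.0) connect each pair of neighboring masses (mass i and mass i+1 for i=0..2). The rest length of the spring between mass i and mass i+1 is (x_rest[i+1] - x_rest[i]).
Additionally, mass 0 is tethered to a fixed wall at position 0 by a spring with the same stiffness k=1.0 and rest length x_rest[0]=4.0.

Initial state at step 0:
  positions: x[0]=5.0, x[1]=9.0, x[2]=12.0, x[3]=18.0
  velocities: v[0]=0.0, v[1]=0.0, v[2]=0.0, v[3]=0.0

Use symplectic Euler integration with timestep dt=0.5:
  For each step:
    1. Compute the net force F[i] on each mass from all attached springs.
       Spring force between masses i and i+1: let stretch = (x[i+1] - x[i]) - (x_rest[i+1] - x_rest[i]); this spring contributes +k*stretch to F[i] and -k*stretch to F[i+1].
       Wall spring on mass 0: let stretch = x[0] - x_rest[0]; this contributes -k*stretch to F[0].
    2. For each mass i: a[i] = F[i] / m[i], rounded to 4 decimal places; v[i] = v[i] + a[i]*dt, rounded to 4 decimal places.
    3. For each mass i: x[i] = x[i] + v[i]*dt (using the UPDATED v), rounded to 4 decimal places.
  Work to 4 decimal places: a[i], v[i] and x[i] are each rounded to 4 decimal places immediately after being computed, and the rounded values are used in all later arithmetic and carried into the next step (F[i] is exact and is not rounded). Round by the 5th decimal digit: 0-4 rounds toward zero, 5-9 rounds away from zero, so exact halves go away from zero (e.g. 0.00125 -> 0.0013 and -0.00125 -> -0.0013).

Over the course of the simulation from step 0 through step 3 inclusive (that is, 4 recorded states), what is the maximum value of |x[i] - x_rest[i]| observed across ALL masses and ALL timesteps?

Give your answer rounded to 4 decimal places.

Step 0: x=[5.0000 9.0000 12.0000 18.0000] v=[0.0000 0.0000 0.0000 0.0000]
Step 1: x=[4.7500 8.7500 12.7500 17.5000] v=[-0.5000 -0.5000 1.5000 -1.0000]
Step 2: x=[4.3125 8.5000 13.6875 16.8125] v=[-0.8750 -0.5000 1.8750 -1.3750]
Step 3: x=[3.8438 8.5000 14.1094 16.3438] v=[-0.9375 0.0000 0.8438 -0.9375]
Max displacement = 2.1094

Answer: 2.1094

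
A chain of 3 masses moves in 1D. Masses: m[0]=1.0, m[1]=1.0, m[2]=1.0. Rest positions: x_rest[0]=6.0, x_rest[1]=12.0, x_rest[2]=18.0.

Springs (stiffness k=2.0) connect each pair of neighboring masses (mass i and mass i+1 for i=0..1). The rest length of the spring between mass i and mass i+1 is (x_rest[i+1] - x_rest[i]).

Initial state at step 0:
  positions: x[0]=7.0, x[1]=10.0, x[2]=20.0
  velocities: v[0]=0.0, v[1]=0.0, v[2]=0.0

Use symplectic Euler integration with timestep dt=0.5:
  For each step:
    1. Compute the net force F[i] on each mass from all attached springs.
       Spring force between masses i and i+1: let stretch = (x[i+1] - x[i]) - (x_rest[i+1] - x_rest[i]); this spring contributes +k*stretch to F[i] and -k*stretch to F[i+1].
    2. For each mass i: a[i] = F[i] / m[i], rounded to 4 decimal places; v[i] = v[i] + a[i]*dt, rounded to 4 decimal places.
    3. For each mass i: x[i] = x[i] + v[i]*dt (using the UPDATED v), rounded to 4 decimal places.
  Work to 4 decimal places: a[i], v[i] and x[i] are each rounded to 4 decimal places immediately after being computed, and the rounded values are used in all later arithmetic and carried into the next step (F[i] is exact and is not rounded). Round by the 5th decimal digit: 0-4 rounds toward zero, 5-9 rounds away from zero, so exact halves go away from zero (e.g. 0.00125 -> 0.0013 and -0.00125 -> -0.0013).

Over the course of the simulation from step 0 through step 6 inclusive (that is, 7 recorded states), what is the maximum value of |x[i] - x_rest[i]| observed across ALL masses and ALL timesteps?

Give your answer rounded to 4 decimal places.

Step 0: x=[7.0000 10.0000 20.0000] v=[0.0000 0.0000 0.0000]
Step 1: x=[5.5000 13.5000 18.0000] v=[-3.0000 7.0000 -4.0000]
Step 2: x=[5.0000 15.2500 16.7500] v=[-1.0000 3.5000 -2.5000]
Step 3: x=[6.6250 12.6250 17.7500] v=[3.2500 -5.2500 2.0000]
Step 4: x=[8.2500 9.5625 19.1875] v=[3.2500 -6.1250 2.8750]
Step 5: x=[7.5313 10.6563 18.8125] v=[-1.4375 2.1875 -0.7500]
Step 6: x=[5.3751 14.2657 17.3594] v=[-4.3125 7.2187 -2.9062]
Max displacement = 3.2500

Answer: 3.2500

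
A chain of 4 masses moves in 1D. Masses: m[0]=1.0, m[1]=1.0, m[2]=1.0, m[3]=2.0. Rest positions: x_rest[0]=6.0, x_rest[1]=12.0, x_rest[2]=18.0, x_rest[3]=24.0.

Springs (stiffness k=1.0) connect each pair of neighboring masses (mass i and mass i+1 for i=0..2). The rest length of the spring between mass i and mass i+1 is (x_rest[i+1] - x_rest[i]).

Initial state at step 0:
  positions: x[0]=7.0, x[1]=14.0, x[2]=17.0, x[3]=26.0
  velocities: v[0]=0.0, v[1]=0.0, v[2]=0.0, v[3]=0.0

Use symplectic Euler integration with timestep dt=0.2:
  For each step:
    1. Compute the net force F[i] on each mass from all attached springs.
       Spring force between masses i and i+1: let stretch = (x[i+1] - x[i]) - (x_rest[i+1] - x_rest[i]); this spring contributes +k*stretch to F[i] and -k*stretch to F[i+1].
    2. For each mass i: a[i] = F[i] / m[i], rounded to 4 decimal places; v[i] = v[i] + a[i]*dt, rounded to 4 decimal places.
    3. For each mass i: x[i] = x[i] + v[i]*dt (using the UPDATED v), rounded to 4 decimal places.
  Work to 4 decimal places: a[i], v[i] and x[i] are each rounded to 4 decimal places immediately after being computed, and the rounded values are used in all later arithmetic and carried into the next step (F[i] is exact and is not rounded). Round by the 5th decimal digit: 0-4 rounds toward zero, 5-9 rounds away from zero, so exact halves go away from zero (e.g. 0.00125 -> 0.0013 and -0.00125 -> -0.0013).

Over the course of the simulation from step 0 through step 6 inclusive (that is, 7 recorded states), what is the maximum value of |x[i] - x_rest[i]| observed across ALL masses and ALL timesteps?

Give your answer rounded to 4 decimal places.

Answer: 2.3499

Derivation:
Step 0: x=[7.0000 14.0000 17.0000 26.0000] v=[0.0000 0.0000 0.0000 0.0000]
Step 1: x=[7.0400 13.8400 17.2400 25.9400] v=[0.2000 -0.8000 1.2000 -0.3000]
Step 2: x=[7.1120 13.5440 17.6920 25.8260] v=[0.3600 -1.4800 2.2600 -0.5700]
Step 3: x=[7.2013 13.1566 18.3034 25.6693] v=[0.4464 -1.9368 3.0572 -0.7834]
Step 4: x=[7.2888 12.7369 19.0036 25.4853] v=[0.4375 -2.0985 3.5010 -0.9200]
Step 5: x=[7.3542 12.3499 19.7124 25.2917] v=[0.3271 -1.9348 3.5440 -0.9682]
Step 6: x=[7.3794 12.0576 20.3499 25.1065] v=[0.1262 -1.4614 3.1874 -0.9261]
Max displacement = 2.3499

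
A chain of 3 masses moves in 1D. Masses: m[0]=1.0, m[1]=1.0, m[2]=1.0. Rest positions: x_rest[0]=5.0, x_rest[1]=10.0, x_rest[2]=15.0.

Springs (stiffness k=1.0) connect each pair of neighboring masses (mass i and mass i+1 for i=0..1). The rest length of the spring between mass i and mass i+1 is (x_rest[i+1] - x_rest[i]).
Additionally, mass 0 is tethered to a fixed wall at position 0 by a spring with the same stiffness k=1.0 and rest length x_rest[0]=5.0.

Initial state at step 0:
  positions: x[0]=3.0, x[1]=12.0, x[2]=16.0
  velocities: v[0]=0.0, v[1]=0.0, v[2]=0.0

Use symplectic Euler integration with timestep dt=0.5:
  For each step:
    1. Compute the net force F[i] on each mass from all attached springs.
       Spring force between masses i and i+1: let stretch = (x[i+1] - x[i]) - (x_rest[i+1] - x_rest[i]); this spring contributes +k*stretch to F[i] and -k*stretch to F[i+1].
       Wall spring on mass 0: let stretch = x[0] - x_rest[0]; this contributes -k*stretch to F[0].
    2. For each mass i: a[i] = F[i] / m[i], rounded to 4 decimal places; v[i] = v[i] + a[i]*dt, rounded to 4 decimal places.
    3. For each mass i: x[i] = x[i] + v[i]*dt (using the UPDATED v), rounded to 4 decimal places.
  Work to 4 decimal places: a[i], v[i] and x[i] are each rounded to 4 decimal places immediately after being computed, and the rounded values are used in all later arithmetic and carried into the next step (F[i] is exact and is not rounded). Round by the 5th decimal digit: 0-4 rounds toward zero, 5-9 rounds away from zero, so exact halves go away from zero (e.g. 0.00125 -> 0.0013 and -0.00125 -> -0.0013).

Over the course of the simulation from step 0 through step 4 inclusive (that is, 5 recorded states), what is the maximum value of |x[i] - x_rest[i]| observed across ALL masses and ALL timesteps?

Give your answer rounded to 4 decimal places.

Step 0: x=[3.0000 12.0000 16.0000] v=[0.0000 0.0000 0.0000]
Step 1: x=[4.5000 10.7500 16.2500] v=[3.0000 -2.5000 0.5000]
Step 2: x=[6.4375 9.3125 16.3750] v=[3.8750 -2.8750 0.2500]
Step 3: x=[7.4844 8.9219 15.9844] v=[2.0938 -0.7813 -0.7813]
Step 4: x=[7.0196 9.9375 15.0781] v=[-0.9297 2.0312 -1.8126]
Max displacement = 2.4844

Answer: 2.4844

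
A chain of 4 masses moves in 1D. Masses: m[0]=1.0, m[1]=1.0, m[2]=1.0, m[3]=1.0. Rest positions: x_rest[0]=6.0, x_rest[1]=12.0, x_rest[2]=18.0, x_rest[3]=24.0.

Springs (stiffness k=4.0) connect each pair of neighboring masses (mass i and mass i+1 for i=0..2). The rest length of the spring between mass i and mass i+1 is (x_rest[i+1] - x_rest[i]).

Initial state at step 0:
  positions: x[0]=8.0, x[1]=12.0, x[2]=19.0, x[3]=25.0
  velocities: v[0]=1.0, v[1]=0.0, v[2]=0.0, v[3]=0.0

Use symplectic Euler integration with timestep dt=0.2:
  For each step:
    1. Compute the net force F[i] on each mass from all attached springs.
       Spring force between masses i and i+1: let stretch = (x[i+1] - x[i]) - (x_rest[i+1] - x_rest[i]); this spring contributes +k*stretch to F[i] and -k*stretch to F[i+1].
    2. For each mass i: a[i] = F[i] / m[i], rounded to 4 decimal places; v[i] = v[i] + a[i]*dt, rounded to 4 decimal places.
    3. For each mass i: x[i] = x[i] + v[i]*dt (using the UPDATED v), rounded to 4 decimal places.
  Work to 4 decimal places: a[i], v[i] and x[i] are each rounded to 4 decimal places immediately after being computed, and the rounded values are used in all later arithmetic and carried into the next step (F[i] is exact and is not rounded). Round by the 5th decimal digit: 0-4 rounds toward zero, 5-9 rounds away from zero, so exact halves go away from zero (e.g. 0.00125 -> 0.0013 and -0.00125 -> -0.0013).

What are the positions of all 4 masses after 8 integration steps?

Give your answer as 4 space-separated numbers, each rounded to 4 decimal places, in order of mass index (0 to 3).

Step 0: x=[8.0000 12.0000 19.0000 25.0000] v=[1.0000 0.0000 0.0000 0.0000]
Step 1: x=[7.8800 12.4800 18.8400 25.0000] v=[-0.6000 2.4000 -0.8000 0.0000]
Step 2: x=[7.5360 13.2416 18.6480 24.9744] v=[-1.7200 3.8080 -0.9600 -0.1280]
Step 3: x=[7.1449 13.9553 18.6032 24.8966] v=[-1.9555 3.5686 -0.2240 -0.3891]
Step 4: x=[6.8835 14.3230 18.8217 24.7718] v=[-1.3072 1.8386 1.0924 -0.6238]
Step 5: x=[6.8524 14.2202 19.2724 24.6550] v=[-0.1556 -0.5140 2.2535 -0.5839]
Step 6: x=[7.0401 13.7469 19.7760 24.6370] v=[0.9386 -2.3665 2.5178 -0.0900]
Step 7: x=[7.3409 13.1652 20.0927 24.8012] v=[1.5040 -2.9087 1.5833 0.8212]
Step 8: x=[7.6136 12.7600 20.0543 25.1721] v=[1.3634 -2.0261 -0.1919 1.8544]

Answer: 7.6136 12.7600 20.0543 25.1721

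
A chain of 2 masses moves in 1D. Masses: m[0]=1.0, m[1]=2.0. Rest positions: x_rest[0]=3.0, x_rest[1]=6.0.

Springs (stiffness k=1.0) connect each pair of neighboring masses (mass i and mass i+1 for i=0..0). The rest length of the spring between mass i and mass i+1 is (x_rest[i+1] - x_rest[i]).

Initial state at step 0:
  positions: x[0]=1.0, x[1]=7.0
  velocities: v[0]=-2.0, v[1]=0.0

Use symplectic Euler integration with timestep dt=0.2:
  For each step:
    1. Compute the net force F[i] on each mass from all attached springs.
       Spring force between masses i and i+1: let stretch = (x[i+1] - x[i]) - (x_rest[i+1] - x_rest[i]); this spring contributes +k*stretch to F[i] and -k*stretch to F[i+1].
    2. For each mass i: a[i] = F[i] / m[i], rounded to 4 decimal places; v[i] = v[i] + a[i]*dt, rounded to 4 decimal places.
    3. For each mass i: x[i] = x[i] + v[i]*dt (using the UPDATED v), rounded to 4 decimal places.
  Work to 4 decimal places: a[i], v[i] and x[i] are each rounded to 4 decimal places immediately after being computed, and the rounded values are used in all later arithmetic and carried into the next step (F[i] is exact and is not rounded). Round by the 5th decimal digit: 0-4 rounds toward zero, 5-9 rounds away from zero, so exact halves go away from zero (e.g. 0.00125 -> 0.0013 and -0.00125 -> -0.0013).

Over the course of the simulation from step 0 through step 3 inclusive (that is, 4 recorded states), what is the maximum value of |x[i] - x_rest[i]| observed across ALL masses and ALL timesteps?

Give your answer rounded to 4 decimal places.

Answer: 2.4525

Derivation:
Step 0: x=[1.0000 7.0000] v=[-2.0000 0.0000]
Step 1: x=[0.7200 6.9400] v=[-1.4000 -0.3000]
Step 2: x=[0.5688 6.8156] v=[-0.7560 -0.6220]
Step 3: x=[0.5475 6.6263] v=[-0.1066 -0.9467]
Max displacement = 2.4525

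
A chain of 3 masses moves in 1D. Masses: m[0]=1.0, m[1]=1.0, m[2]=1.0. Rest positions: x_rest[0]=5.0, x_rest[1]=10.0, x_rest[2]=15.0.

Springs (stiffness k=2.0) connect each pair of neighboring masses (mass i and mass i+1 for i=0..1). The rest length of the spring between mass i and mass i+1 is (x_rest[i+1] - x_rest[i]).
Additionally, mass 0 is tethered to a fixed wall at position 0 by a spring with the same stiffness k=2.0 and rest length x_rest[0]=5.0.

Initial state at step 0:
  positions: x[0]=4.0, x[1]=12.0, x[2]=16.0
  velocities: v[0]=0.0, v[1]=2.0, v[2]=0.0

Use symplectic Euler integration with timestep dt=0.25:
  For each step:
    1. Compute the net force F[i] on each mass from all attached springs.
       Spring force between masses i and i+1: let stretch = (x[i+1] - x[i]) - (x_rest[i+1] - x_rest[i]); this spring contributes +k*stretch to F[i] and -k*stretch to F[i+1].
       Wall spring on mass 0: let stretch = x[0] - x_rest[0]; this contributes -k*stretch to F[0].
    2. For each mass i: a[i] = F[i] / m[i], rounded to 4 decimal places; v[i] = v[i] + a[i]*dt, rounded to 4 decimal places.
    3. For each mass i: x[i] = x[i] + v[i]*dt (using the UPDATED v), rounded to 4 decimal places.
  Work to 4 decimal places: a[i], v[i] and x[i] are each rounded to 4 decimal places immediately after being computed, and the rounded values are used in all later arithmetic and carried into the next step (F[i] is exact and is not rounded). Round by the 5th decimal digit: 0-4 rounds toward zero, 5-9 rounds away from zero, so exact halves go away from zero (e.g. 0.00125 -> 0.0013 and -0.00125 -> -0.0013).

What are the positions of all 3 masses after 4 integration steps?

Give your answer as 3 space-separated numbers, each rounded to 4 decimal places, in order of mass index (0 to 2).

Answer: 7.1160 10.5061 16.8025

Derivation:
Step 0: x=[4.0000 12.0000 16.0000] v=[0.0000 2.0000 0.0000]
Step 1: x=[4.5000 12.0000 16.1250] v=[2.0000 0.0000 0.5000]
Step 2: x=[5.3750 11.5781 16.3594] v=[3.5000 -1.6875 0.9375]
Step 3: x=[6.3535 10.9785 16.6211] v=[3.9141 -2.3984 1.0469]
Step 4: x=[7.1160 10.5061 16.8025] v=[3.0499 -1.8896 0.7256]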